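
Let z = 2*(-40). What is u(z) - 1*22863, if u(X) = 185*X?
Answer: -37663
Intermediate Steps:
z = -80
u(z) - 1*22863 = 185*(-80) - 1*22863 = -14800 - 22863 = -37663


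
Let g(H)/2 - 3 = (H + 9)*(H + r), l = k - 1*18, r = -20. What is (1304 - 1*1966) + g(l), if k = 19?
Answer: -1036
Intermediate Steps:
l = 1 (l = 19 - 1*18 = 19 - 18 = 1)
g(H) = 6 + 2*(-20 + H)*(9 + H) (g(H) = 6 + 2*((H + 9)*(H - 20)) = 6 + 2*((9 + H)*(-20 + H)) = 6 + 2*((-20 + H)*(9 + H)) = 6 + 2*(-20 + H)*(9 + H))
(1304 - 1*1966) + g(l) = (1304 - 1*1966) + (-354 - 22*1 + 2*1**2) = (1304 - 1966) + (-354 - 22 + 2*1) = -662 + (-354 - 22 + 2) = -662 - 374 = -1036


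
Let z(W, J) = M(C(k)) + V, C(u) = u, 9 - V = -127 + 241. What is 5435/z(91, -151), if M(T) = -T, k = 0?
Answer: -1087/21 ≈ -51.762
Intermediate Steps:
V = -105 (V = 9 - (-127 + 241) = 9 - 1*114 = 9 - 114 = -105)
z(W, J) = -105 (z(W, J) = -1*0 - 105 = 0 - 105 = -105)
5435/z(91, -151) = 5435/(-105) = 5435*(-1/105) = -1087/21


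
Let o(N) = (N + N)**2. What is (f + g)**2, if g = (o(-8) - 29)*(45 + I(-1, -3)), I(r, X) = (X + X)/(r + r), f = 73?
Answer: 120318961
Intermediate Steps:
I(r, X) = X/r (I(r, X) = (2*X)/((2*r)) = (2*X)*(1/(2*r)) = X/r)
o(N) = 4*N**2 (o(N) = (2*N)**2 = 4*N**2)
g = 10896 (g = (4*(-8)**2 - 29)*(45 - 3/(-1)) = (4*64 - 29)*(45 - 3*(-1)) = (256 - 29)*(45 + 3) = 227*48 = 10896)
(f + g)**2 = (73 + 10896)**2 = 10969**2 = 120318961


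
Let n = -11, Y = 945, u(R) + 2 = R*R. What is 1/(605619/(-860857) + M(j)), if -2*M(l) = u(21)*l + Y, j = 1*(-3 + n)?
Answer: 1721714/4476106019 ≈ 0.00038465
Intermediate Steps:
u(R) = -2 + R² (u(R) = -2 + R*R = -2 + R²)
j = -14 (j = 1*(-3 - 11) = 1*(-14) = -14)
M(l) = -945/2 - 439*l/2 (M(l) = -((-2 + 21²)*l + 945)/2 = -((-2 + 441)*l + 945)/2 = -(439*l + 945)/2 = -(945 + 439*l)/2 = -945/2 - 439*l/2)
1/(605619/(-860857) + M(j)) = 1/(605619/(-860857) + (-945/2 - 439/2*(-14))) = 1/(605619*(-1/860857) + (-945/2 + 3073)) = 1/(-605619/860857 + 5201/2) = 1/(4476106019/1721714) = 1721714/4476106019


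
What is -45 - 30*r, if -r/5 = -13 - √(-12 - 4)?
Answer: -1995 - 600*I ≈ -1995.0 - 600.0*I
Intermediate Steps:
r = 65 + 20*I (r = -5*(-13 - √(-12 - 4)) = -5*(-13 - √(-16)) = -5*(-13 - 4*I) = 65 + 20*I ≈ 65.0 + 20.0*I)
-45 - 30*r = -45 - 30*(65 + 20*I) = -45 + (-1950 - 600*I) = -1995 - 600*I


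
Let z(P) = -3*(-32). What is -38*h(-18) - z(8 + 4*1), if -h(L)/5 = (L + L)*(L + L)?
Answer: 246144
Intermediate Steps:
h(L) = -20*L**2 (h(L) = -5*(L + L)*(L + L) = -5*2*L*2*L = -20*L**2)
z(P) = 96
-38*h(-18) - z(8 + 4*1) = -(-760)*(-18)**2 - 1*96 = -(-760)*324 - 96 = -38*(-6480) - 96 = 246240 - 96 = 246144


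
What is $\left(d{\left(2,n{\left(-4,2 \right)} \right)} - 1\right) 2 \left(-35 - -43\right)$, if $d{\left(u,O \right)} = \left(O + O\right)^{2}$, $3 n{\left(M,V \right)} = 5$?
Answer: $\frac{1456}{9} \approx 161.78$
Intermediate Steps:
$n{\left(M,V \right)} = \frac{5}{3}$ ($n{\left(M,V \right)} = \frac{1}{3} \cdot 5 = \frac{5}{3}$)
$d{\left(u,O \right)} = 4 O^{2}$ ($d{\left(u,O \right)} = \left(2 O\right)^{2} = 4 O^{2}$)
$\left(d{\left(2,n{\left(-4,2 \right)} \right)} - 1\right) 2 \left(-35 - -43\right) = \left(4 \left(\frac{5}{3}\right)^{2} - 1\right) 2 \left(-35 - -43\right) = \left(4 \cdot \frac{25}{9} - 1\right) 2 \left(-35 + 43\right) = \left(\frac{100}{9} - 1\right) 2 \cdot 8 = \frac{91}{9} \cdot 2 \cdot 8 = \frac{182}{9} \cdot 8 = \frac{1456}{9}$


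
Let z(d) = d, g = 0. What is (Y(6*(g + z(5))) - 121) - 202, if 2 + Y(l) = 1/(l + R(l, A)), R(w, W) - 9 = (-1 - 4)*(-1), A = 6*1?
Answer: -14299/44 ≈ -324.98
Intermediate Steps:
A = 6
R(w, W) = 14 (R(w, W) = 9 + (-1 - 4)*(-1) = 9 - 5*(-1) = 9 + 5 = 14)
Y(l) = -2 + 1/(14 + l) (Y(l) = -2 + 1/(l + 14) = -2 + 1/(14 + l))
(Y(6*(g + z(5))) - 121) - 202 = ((-27 - 12*(0 + 5))/(14 + 6*(0 + 5)) - 121) - 202 = ((-27 - 12*5)/(14 + 6*5) - 121) - 202 = ((-27 - 2*30)/(14 + 30) - 121) - 202 = ((-27 - 60)/44 - 121) - 202 = ((1/44)*(-87) - 121) - 202 = (-87/44 - 121) - 202 = -5411/44 - 202 = -14299/44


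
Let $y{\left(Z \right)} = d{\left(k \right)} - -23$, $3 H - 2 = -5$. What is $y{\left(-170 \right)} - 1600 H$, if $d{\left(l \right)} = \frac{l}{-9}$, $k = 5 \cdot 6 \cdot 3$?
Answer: $1613$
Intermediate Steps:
$H = -1$ ($H = \frac{2}{3} + \frac{1}{3} \left(-5\right) = \frac{2}{3} - \frac{5}{3} = -1$)
$k = 90$ ($k = 30 \cdot 3 = 90$)
$d{\left(l \right)} = - \frac{l}{9}$ ($d{\left(l \right)} = l \left(- \frac{1}{9}\right) = - \frac{l}{9}$)
$y{\left(Z \right)} = 13$ ($y{\left(Z \right)} = \left(- \frac{1}{9}\right) 90 - -23 = -10 + 23 = 13$)
$y{\left(-170 \right)} - 1600 H = 13 - -1600 = 13 + 1600 = 1613$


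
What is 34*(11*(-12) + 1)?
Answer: -4454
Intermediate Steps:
34*(11*(-12) + 1) = 34*(-132 + 1) = 34*(-131) = -4454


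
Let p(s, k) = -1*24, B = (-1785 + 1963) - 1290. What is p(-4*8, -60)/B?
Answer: 3/139 ≈ 0.021583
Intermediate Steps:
B = -1112 (B = 178 - 1290 = -1112)
p(s, k) = -24
p(-4*8, -60)/B = -24/(-1112) = -24*(-1/1112) = 3/139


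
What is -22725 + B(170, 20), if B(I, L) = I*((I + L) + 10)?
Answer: 11275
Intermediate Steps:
B(I, L) = I*(10 + I + L)
-22725 + B(170, 20) = -22725 + 170*(10 + 170 + 20) = -22725 + 170*200 = -22725 + 34000 = 11275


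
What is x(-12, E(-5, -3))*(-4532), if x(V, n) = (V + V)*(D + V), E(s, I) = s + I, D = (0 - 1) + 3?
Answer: -1087680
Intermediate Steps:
D = 2 (D = -1 + 3 = 2)
E(s, I) = I + s
x(V, n) = 2*V*(2 + V) (x(V, n) = (V + V)*(2 + V) = (2*V)*(2 + V) = 2*V*(2 + V))
x(-12, E(-5, -3))*(-4532) = (2*(-12)*(2 - 12))*(-4532) = (2*(-12)*(-10))*(-4532) = 240*(-4532) = -1087680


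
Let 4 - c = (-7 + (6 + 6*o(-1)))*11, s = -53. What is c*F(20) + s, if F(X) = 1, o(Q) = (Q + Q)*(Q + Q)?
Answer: -302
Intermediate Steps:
o(Q) = 4*Q² (o(Q) = (2*Q)*(2*Q) = 4*Q²)
c = -249 (c = 4 - (-7 + (6 + 6*(4*(-1)²)))*11 = 4 - (-7 + (6 + 6*(4*1)))*11 = 4 - (-7 + (6 + 6*4))*11 = 4 - (-7 + (6 + 24))*11 = 4 - (-7 + 30)*11 = 4 - 23*11 = 4 - 1*253 = 4 - 253 = -249)
c*F(20) + s = -249*1 - 53 = -249 - 53 = -302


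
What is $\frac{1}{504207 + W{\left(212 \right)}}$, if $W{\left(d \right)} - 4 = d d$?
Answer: $\frac{1}{549155} \approx 1.821 \cdot 10^{-6}$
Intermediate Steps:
$W{\left(d \right)} = 4 + d^{2}$ ($W{\left(d \right)} = 4 + d d = 4 + d^{2}$)
$\frac{1}{504207 + W{\left(212 \right)}} = \frac{1}{504207 + \left(4 + 212^{2}\right)} = \frac{1}{504207 + \left(4 + 44944\right)} = \frac{1}{504207 + 44948} = \frac{1}{549155}$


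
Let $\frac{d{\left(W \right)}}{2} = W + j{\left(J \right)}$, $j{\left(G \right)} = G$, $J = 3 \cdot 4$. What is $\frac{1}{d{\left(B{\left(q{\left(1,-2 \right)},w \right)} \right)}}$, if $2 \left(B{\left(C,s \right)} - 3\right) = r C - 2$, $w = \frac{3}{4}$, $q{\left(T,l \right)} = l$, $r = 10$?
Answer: $\frac{1}{8} \approx 0.125$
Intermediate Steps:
$w = \frac{3}{4}$ ($w = 3 \cdot \frac{1}{4} = \frac{3}{4} \approx 0.75$)
$J = 12$
$B{\left(C,s \right)} = 2 + 5 C$ ($B{\left(C,s \right)} = 3 + \frac{10 C - 2}{2} = 3 + \frac{-2 + 10 C}{2} = 3 + \left(-1 + 5 C\right) = 2 + 5 C$)
$d{\left(W \right)} = 24 + 2 W$ ($d{\left(W \right)} = 2 \left(W + 12\right) = 2 \left(12 + W\right) = 24 + 2 W$)
$\frac{1}{d{\left(B{\left(q{\left(1,-2 \right)},w \right)} \right)}} = \frac{1}{24 + 2 \left(2 + 5 \left(-2\right)\right)} = \frac{1}{24 + 2 \left(2 - 10\right)} = \frac{1}{24 + 2 \left(-8\right)} = \frac{1}{24 - 16} = \frac{1}{8}$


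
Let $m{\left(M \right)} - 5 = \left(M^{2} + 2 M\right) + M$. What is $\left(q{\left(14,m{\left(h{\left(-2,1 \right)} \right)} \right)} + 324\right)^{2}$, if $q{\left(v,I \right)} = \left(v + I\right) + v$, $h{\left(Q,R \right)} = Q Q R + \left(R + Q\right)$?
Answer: $140625$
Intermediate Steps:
$h{\left(Q,R \right)} = Q + R + R Q^{2}$ ($h{\left(Q,R \right)} = Q^{2} R + \left(Q + R\right) = R Q^{2} + \left(Q + R\right) = Q + R + R Q^{2}$)
$m{\left(M \right)} = 5 + M^{2} + 3 M$ ($m{\left(M \right)} = 5 + \left(\left(M^{2} + 2 M\right) + M\right) = 5 + \left(M^{2} + 3 M\right) = 5 + M^{2} + 3 M$)
$q{\left(v,I \right)} = I + 2 v$ ($q{\left(v,I \right)} = \left(I + v\right) + v = I + 2 v$)
$\left(q{\left(14,m{\left(h{\left(-2,1 \right)} \right)} \right)} + 324\right)^{2} = \left(\left(\left(5 + \left(-2 + 1 + 1 \left(-2\right)^{2}\right)^{2} + 3 \left(-2 + 1 + 1 \left(-2\right)^{2}\right)\right) + 2 \cdot 14\right) + 324\right)^{2} = \left(\left(\left(5 + \left(-2 + 1 + 1 \cdot 4\right)^{2} + 3 \left(-2 + 1 + 1 \cdot 4\right)\right) + 28\right) + 324\right)^{2} = \left(\left(\left(5 + \left(-2 + 1 + 4\right)^{2} + 3 \left(-2 + 1 + 4\right)\right) + 28\right) + 324\right)^{2} = \left(\left(\left(5 + 3^{2} + 3 \cdot 3\right) + 28\right) + 324\right)^{2} = \left(\left(\left(5 + 9 + 9\right) + 28\right) + 324\right)^{2} = \left(\left(23 + 28\right) + 324\right)^{2} = \left(51 + 324\right)^{2} = 375^{2} = 140625$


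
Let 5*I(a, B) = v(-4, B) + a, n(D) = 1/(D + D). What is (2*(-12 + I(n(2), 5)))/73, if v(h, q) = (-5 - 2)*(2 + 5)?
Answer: -87/146 ≈ -0.59589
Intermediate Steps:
v(h, q) = -49 (v(h, q) = -7*7 = -49)
n(D) = 1/(2*D)
I(a, B) = -49/5 + a/5 (I(a, B) = (-49 + a)/5 = -49/5 + a/5)
(2*(-12 + I(n(2), 5)))/73 = (2*(-12 + (-49/5 + ((½)/2)/5)))/73 = (2*(-12 + (-49/5 + ((½)*(½))/5)))*(1/73) = (2*(-12 + (-49/5 + (⅕)*(¼))))*(1/73) = (2*(-12 + (-49/5 + 1/20)))*(1/73) = (2*(-12 - 39/4))*(1/73) = (2*(-87/4))*(1/73) = -87/2*1/73 = -87/146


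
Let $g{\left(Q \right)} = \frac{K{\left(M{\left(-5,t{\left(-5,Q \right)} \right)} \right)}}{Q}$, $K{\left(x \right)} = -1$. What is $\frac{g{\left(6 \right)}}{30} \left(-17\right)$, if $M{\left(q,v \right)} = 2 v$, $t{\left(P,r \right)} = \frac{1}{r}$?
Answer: $\frac{17}{180} \approx 0.094444$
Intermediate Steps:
$g{\left(Q \right)} = - \frac{1}{Q}$
$\frac{g{\left(6 \right)}}{30} \left(-17\right) = \frac{\left(-1\right) \frac{1}{6}}{30} \left(-17\right) = \left(-1\right) \frac{1}{6} \cdot \frac{1}{30} \left(-17\right) = \left(- \frac{1}{6}\right) \frac{1}{30} \left(-17\right) = \left(- \frac{1}{180}\right) \left(-17\right) = \frac{17}{180}$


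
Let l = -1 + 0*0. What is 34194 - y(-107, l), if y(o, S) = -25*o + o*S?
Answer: 31412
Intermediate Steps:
l = -1 (l = -1 + 0 = -1)
y(o, S) = -25*o + S*o
34194 - y(-107, l) = 34194 - (-107)*(-25 - 1) = 34194 - (-107)*(-26) = 34194 - 1*2782 = 34194 - 2782 = 31412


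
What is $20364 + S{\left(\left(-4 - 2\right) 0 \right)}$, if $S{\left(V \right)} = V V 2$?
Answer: $20364$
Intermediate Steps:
$S{\left(V \right)} = 2 V^{2}$ ($S{\left(V \right)} = V^{2} \cdot 2 = 2 V^{2}$)
$20364 + S{\left(\left(-4 - 2\right) 0 \right)} = 20364 + 2 \left(\left(-4 - 2\right) 0\right)^{2} = 20364 + 2 \left(\left(-6\right) 0\right)^{2} = 20364 + 2 \cdot 0^{2} = 20364 + 2 \cdot 0 = 20364 + 0 = 20364$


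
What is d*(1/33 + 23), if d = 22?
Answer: 1520/3 ≈ 506.67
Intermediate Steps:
d*(1/33 + 23) = 22*(1/33 + 23) = 22*(760/33) = 1520/3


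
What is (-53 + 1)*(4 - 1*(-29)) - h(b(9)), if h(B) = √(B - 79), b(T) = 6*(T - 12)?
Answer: -1716 - I*√97 ≈ -1716.0 - 9.8489*I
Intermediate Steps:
b(T) = -72 + 6*T (b(T) = 6*(-12 + T) = -72 + 6*T)
h(B) = √(-79 + B)
(-53 + 1)*(4 - 1*(-29)) - h(b(9)) = (-53 + 1)*(4 - 1*(-29)) - √(-79 + (-72 + 6*9)) = -52*(4 + 29) - √(-79 + (-72 + 54)) = -52*33 - √(-79 - 18) = -1716 - √(-97) = -1716 - I*√97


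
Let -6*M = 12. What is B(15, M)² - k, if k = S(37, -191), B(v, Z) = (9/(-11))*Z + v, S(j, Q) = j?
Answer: 29012/121 ≈ 239.77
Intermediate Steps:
M = -2 (M = -⅙*12 = -2)
B(v, Z) = v - 9*Z/11 (B(v, Z) = (9*(-1/11))*Z + v = -9*Z/11 + v = v - 9*Z/11)
k = 37
B(15, M)² - k = (15 - 9/11*(-2))² - 1*37 = (15 + 18/11)² - 37 = (183/11)² - 37 = 33489/121 - 37 = 29012/121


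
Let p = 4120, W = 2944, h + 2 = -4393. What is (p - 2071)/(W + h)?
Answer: -2049/1451 ≈ -1.4121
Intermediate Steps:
h = -4395 (h = -2 - 4393 = -4395)
(p - 2071)/(W + h) = (4120 - 2071)/(2944 - 4395) = 2049/(-1451) = 2049*(-1/1451) = -2049/1451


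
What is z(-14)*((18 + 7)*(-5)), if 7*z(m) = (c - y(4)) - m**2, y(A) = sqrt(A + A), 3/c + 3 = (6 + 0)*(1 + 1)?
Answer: 73375/21 + 250*sqrt(2)/7 ≈ 3544.6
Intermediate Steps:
c = 1/3 (c = 3/(-3 + (6 + 0)*(1 + 1)) = 3/(-3 + 6*2) = 3/(-3 + 12) = 3/9 = 3*(1/9) = 1/3 ≈ 0.33333)
y(A) = sqrt(2)*sqrt(A) (y(A) = sqrt(2*A) = sqrt(2)*sqrt(A))
z(m) = 1/21 - 2*sqrt(2)/7 - m**2/7 (z(m) = ((1/3 - sqrt(2)*sqrt(4)) - m**2)/7 = ((1/3 - sqrt(2)*2) - m**2)/7 = ((1/3 - 2*sqrt(2)) - m**2)/7 = (1/3 - m**2 - 2*sqrt(2))/7 = 1/21 - 2*sqrt(2)/7 - m**2/7)
z(-14)*((18 + 7)*(-5)) = (1/21 - 2*sqrt(2)/7 - 1/7*(-14)**2)*((18 + 7)*(-5)) = (1/21 - 2*sqrt(2)/7 - 1/7*196)*(25*(-5)) = (1/21 - 2*sqrt(2)/7 - 28)*(-125) = (-587/21 - 2*sqrt(2)/7)*(-125) = 73375/21 + 250*sqrt(2)/7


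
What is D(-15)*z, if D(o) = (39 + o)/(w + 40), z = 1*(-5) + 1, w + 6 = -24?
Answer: -48/5 ≈ -9.6000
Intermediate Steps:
w = -30 (w = -6 - 24 = -30)
z = -4 (z = -5 + 1 = -4)
D(o) = 39/10 + o/10 (D(o) = (39 + o)/(-30 + 40) = (39 + o)/10 = (39 + o)*(⅒) = 39/10 + o/10)
D(-15)*z = (39/10 + (⅒)*(-15))*(-4) = (39/10 - 3/2)*(-4) = (12/5)*(-4) = -48/5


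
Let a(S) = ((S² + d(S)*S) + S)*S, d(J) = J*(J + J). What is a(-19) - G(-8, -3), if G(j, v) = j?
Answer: 254152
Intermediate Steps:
d(J) = 2*J² (d(J) = J*(2*J) = 2*J²)
a(S) = S*(S + S² + 2*S³) (a(S) = ((S² + (2*S²)*S) + S)*S = ((S² + 2*S³) + S)*S = (S + S² + 2*S³)*S = S*(S + S² + 2*S³))
a(-19) - G(-8, -3) = (-19)²*(1 - 19 + 2*(-19)²) - 1*(-8) = 361*(1 - 19 + 2*361) + 8 = 361*(1 - 19 + 722) + 8 = 361*704 + 8 = 254144 + 8 = 254152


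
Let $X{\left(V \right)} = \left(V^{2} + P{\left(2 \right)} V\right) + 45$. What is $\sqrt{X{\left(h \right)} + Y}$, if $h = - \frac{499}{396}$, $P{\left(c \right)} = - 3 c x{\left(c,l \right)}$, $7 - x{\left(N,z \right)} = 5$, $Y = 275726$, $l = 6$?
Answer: $\frac{\sqrt{43247925385}}{396} \approx 525.16$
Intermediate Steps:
$x{\left(N,z \right)} = 2$ ($x{\left(N,z \right)} = 7 - 5 = 2$)
$P{\left(c \right)} = - 6 c$ ($P{\left(c \right)} = - 3 c 2 = - 6 c$)
$h = - \frac{499}{396}$ ($h = \left(-499\right) \frac{1}{396} = - \frac{499}{396} \approx -1.2601$)
$X{\left(V \right)} = 45 + V^{2} - 12 V$ ($X{\left(V \right)} = \left(V^{2} + \left(-6\right) 2 V\right) + 45 = \left(V^{2} - 12 V\right) + 45 = 45 + V^{2} - 12 V$)
$\sqrt{X{\left(h \right)} + Y} = \sqrt{\left(45 + \left(- \frac{499}{396}\right)^{2} - - \frac{499}{33}\right) + 275726} = \sqrt{\left(45 + \frac{249001}{156816} + \frac{499}{33}\right) + 275726} = \sqrt{\frac{9676969}{156816} + 275726} = \sqrt{\frac{43247925385}{156816}} = \frac{\sqrt{43247925385}}{396}$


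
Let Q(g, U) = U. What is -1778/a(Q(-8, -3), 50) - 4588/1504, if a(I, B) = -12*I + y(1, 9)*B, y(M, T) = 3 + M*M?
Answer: -234805/22184 ≈ -10.584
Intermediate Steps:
y(M, T) = 3 + M**2
a(I, B) = -12*I + 4*B (a(I, B) = -12*I + (3 + 1**2)*B = -12*I + (3 + 1)*B = -12*I + 4*B)
-1778/a(Q(-8, -3), 50) - 4588/1504 = -1778/(-12*(-3) + 4*50) - 4588/1504 = -1778/(36 + 200) - 4588*1/1504 = -1778/236 - 1147/376 = -1778*1/236 - 1147/376 = -889/118 - 1147/376 = -234805/22184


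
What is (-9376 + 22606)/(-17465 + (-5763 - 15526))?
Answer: -735/2153 ≈ -0.34138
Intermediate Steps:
(-9376 + 22606)/(-17465 + (-5763 - 15526)) = 13230/(-17465 - 21289) = 13230/(-38754) = 13230*(-1/38754) = -735/2153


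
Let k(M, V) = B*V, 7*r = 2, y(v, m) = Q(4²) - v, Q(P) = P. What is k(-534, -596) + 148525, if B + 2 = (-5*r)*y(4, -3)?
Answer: 1119539/7 ≈ 1.5993e+5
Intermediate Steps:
y(v, m) = 16 - v (y(v, m) = 4² - v = 16 - v)
r = 2/7 (r = (⅐)*2 = 2/7 ≈ 0.28571)
B = -134/7 (B = -2 + (-5*2/7)*(16 - 1*4) = -2 - 10*(16 - 4)/7 = -2 - 10/7*12 = -2 - 120/7 = -134/7 ≈ -19.143)
k(M, V) = -134*V/7
k(-534, -596) + 148525 = -134/7*(-596) + 148525 = 79864/7 + 148525 = 1119539/7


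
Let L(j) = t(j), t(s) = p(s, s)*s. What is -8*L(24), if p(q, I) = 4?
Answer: -768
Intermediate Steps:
t(s) = 4*s
L(j) = 4*j
-8*L(24) = -32*24 = -8*96 = -768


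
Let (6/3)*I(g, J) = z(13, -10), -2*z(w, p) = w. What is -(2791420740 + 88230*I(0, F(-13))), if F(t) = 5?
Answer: -5582267985/2 ≈ -2.7911e+9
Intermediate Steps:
z(w, p) = -w/2
I(g, J) = -13/4 (I(g, J) = (-½*13)/2 = (½)*(-13/2) = -13/4)
-(2791420740 + 88230*I(0, F(-13))) = -88230/(1/(31638 - 13/4)) = -88230/(1/(126539/4)) = -88230/4/126539 = -88230*126539/4 = -5582267985/2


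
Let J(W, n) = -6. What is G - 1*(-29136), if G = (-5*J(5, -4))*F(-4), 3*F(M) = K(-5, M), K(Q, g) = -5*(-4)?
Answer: 29336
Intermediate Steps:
K(Q, g) = 20
F(M) = 20/3 (F(M) = (1/3)*20 = 20/3)
G = 200 (G = -5*(-6)*(20/3) = 30*(20/3) = 200)
G - 1*(-29136) = 200 - 1*(-29136) = 200 + 29136 = 29336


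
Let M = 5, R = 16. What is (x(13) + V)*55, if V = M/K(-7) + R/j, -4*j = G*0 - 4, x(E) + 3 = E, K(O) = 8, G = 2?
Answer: 11715/8 ≈ 1464.4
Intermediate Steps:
x(E) = -3 + E
j = 1 (j = -(2*0 - 4)/4 = -(0 - 4)/4 = -¼*(-4) = 1)
V = 133/8 (V = 5/8 + 16/1 = 5*(⅛) + 16*1 = 5/8 + 16 = 133/8 ≈ 16.625)
(x(13) + V)*55 = ((-3 + 13) + 133/8)*55 = (10 + 133/8)*55 = (213/8)*55 = 11715/8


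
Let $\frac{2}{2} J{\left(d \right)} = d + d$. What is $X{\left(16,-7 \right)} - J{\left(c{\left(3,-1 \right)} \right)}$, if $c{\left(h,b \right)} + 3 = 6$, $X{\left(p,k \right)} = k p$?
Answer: $-118$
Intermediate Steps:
$c{\left(h,b \right)} = 3$ ($c{\left(h,b \right)} = -3 + 6 = 3$)
$J{\left(d \right)} = 2 d$ ($J{\left(d \right)} = d + d = 2 d$)
$X{\left(16,-7 \right)} - J{\left(c{\left(3,-1 \right)} \right)} = \left(-7\right) 16 - 2 \cdot 3 = -112 - 6 = -118$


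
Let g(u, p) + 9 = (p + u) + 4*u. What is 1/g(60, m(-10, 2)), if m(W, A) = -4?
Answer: 1/287 ≈ 0.0034843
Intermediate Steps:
g(u, p) = -9 + p + 5*u (g(u, p) = -9 + ((p + u) + 4*u) = -9 + (p + 5*u) = -9 + p + 5*u)
1/g(60, m(-10, 2)) = 1/(-9 - 4 + 5*60) = 1/(-9 - 4 + 300) = 1/287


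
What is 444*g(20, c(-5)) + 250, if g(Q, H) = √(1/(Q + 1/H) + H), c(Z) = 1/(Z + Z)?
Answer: 250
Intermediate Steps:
c(Z) = 1/(2*Z)
g(Q, H) = √(H + 1/(Q + 1/H))
444*g(20, c(-5)) + 250 = 444*√(((½)/(-5))*(2 + ((½)/(-5))*20)/(1 + ((½)/(-5))*20)) + 250 = 444*√(((½)*(-⅕))*(2 + ((½)*(-⅕))*20)/(1 + ((½)*(-⅕))*20)) + 250 = 444*√(-(2 - ⅒*20)/(10*(1 - ⅒*20))) + 250 = 444*√(-(2 - 2)/(10*(1 - 2))) + 250 = 444*√(-⅒*0/(-1)) + 250 = 444*√(-⅒*(-1)*0) + 250 = 444*√0 + 250 = 444*0 + 250 = 0 + 250 = 250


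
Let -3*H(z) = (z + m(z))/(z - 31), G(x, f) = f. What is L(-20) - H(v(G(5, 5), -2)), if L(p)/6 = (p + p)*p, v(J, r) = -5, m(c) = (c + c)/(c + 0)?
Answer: 172801/36 ≈ 4800.0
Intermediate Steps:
m(c) = 2 (m(c) = (2*c)/c = 2)
H(z) = -(2 + z)/(3*(-31 + z)) (H(z) = -(z + 2)/(3*(z - 31)) = -(2 + z)/(3*(-31 + z)))
L(p) = 12*p**2 (L(p) = 6*((p + p)*p) = 6*((2*p)*p) = 6*(2*p**2) = 12*p**2)
L(-20) - H(v(G(5, 5), -2)) = 12*(-20)**2 - (-2 - 1*(-5))/(3*(-31 - 5)) = 12*400 - (-2 + 5)/(3*(-36)) = 4800 - (-1)*3/(3*36) = 4800 - 1*(-1/36) = 4800 + 1/36 = 172801/36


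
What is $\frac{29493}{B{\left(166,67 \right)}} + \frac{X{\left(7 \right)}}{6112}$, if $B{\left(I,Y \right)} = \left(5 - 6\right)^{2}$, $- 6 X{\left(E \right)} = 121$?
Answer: $\frac{1081567175}{36672} \approx 29493.0$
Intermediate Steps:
$X{\left(E \right)} = - \frac{121}{6}$ ($X{\left(E \right)} = \left(- \frac{1}{6}\right) 121 = - \frac{121}{6}$)
$B{\left(I,Y \right)} = 1$ ($B{\left(I,Y \right)} = \left(-1\right)^{2} = 1$)
$\frac{29493}{B{\left(166,67 \right)}} + \frac{X{\left(7 \right)}}{6112} = \frac{29493}{1} - \frac{121}{6 \cdot 6112} = 29493 \cdot 1 - \frac{121}{36672} = 29493 - \frac{121}{36672} = \frac{1081567175}{36672}$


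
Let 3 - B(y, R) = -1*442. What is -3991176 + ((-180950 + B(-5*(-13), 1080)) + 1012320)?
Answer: -3159361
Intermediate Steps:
B(y, R) = 445 (B(y, R) = 3 - (-1)*442 = 3 - 1*(-442) = 3 + 442 = 445)
-3991176 + ((-180950 + B(-5*(-13), 1080)) + 1012320) = -3991176 + ((-180950 + 445) + 1012320) = -3991176 + (-180505 + 1012320) = -3991176 + 831815 = -3159361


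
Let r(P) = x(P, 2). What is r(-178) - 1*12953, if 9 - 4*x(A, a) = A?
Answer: -51625/4 ≈ -12906.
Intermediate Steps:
x(A, a) = 9/4 - A/4
r(P) = 9/4 - P/4
r(-178) - 1*12953 = (9/4 - 1/4*(-178)) - 1*12953 = (9/4 + 89/2) - 12953 = 187/4 - 12953 = -51625/4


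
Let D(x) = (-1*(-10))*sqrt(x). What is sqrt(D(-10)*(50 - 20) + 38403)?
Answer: sqrt(38403 + 300*I*sqrt(10)) ≈ 195.98 + 2.42*I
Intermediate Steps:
D(x) = 10*sqrt(x)
sqrt(D(-10)*(50 - 20) + 38403) = sqrt((10*sqrt(-10))*(50 - 20) + 38403) = sqrt((10*(I*sqrt(10)))*30 + 38403) = sqrt((10*I*sqrt(10))*30 + 38403) = sqrt(300*I*sqrt(10) + 38403) = sqrt(38403 + 300*I*sqrt(10))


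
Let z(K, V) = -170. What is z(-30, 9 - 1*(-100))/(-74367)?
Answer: 170/74367 ≈ 0.0022860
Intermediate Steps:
z(-30, 9 - 1*(-100))/(-74367) = -170/(-74367) = -170*(-1/74367) = 170/74367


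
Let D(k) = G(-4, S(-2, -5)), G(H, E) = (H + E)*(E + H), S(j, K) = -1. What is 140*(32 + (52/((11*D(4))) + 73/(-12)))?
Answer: 603043/165 ≈ 3654.8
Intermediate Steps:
G(H, E) = (E + H)**2 (G(H, E) = (E + H)*(E + H) = (E + H)**2)
D(k) = 25 (D(k) = (-1 - 4)**2 = (-5)**2 = 25)
140*(32 + (52/((11*D(4))) + 73/(-12))) = 140*(32 + (52/((11*25)) + 73/(-12))) = 140*(32 + (52/275 + 73*(-1/12))) = 140*(32 + (52*(1/275) - 73/12)) = 140*(32 + (52/275 - 73/12)) = 140*(32 - 19451/3300) = 140*(86149/3300) = 603043/165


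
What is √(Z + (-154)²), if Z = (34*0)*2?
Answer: 154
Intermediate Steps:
Z = 0 (Z = 0*2 = 0)
√(Z + (-154)²) = √(0 + (-154)²) = √(0 + 23716) = √23716 = 154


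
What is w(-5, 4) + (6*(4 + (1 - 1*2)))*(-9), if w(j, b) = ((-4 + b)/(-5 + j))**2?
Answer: -162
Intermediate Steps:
w(j, b) = (-4 + b)**2/(-5 + j)**2 (w(j, b) = ((-4 + b)/(-5 + j))**2 = (-4 + b)**2/(-5 + j)**2)
w(-5, 4) + (6*(4 + (1 - 1*2)))*(-9) = (-4 + 4)**2/(-5 - 5)**2 + (6*(4 + (1 - 1*2)))*(-9) = 0**2/(-10)**2 + (6*(4 + (1 - 2)))*(-9) = (1/100)*0 + (6*(4 - 1))*(-9) = 0 + (6*3)*(-9) = 0 + 18*(-9) = 0 - 162 = -162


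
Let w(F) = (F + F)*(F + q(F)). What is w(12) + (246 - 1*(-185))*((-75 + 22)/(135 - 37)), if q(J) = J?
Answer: 33605/98 ≈ 342.91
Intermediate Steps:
w(F) = 4*F² (w(F) = (F + F)*(F + F) = (2*F)*(2*F) = 4*F²)
w(12) + (246 - 1*(-185))*((-75 + 22)/(135 - 37)) = 4*12² + (246 - 1*(-185))*((-75 + 22)/(135 - 37)) = 4*144 + (246 + 185)*(-53/98) = 576 + 431*(-53*1/98) = 576 + 431*(-53/98) = 576 - 22843/98 = 33605/98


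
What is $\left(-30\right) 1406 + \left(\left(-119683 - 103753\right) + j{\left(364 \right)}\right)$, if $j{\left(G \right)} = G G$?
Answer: $-133120$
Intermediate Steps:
$j{\left(G \right)} = G^{2}$
$\left(-30\right) 1406 + \left(\left(-119683 - 103753\right) + j{\left(364 \right)}\right) = \left(-30\right) 1406 + \left(\left(-119683 - 103753\right) + 364^{2}\right) = -42180 + \left(-223436 + 132496\right) = -42180 - 90940 = -133120$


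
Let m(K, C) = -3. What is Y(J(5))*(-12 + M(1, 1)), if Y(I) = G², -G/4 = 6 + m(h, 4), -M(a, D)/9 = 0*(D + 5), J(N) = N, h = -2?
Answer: -1728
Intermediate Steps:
M(a, D) = 0 (M(a, D) = -0*(D + 5) = -0*(5 + D) = -9*0 = 0)
G = -12 (G = -4*(6 - 3) = -4*3 = -12)
Y(I) = 144 (Y(I) = (-12)² = 144)
Y(J(5))*(-12 + M(1, 1)) = 144*(-12 + 0) = 144*(-12) = -1728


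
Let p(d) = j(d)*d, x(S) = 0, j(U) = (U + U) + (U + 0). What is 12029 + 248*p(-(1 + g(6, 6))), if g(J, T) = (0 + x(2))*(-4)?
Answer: 12773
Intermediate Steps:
j(U) = 3*U (j(U) = 2*U + U = 3*U)
g(J, T) = 0 (g(J, T) = (0 + 0)*(-4) = 0*(-4) = 0)
p(d) = 3*d² (p(d) = (3*d)*d = 3*d²)
12029 + 248*p(-(1 + g(6, 6))) = 12029 + 248*(3*(-(1 + 0))²) = 12029 + 248*(3*(-1*1)²) = 12029 + 248*(3*(-1)²) = 12029 + 248*(3*1) = 12029 + 248*3 = 12029 + 744 = 12773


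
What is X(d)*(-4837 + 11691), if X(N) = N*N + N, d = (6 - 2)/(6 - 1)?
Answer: 246744/25 ≈ 9869.8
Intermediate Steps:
d = ⅘ (d = 4/5 = 4*(⅕) = ⅘ ≈ 0.80000)
X(N) = N + N² (X(N) = N² + N = N + N²)
X(d)*(-4837 + 11691) = (4*(1 + ⅘)/5)*(-4837 + 11691) = ((⅘)*(9/5))*6854 = (36/25)*6854 = 246744/25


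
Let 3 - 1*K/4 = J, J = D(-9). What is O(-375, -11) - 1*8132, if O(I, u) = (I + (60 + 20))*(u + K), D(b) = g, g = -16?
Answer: -27307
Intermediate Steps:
D(b) = -16
J = -16
K = 76 (K = 12 - 4*(-16) = 12 + 64 = 76)
O(I, u) = (76 + u)*(80 + I) (O(I, u) = (I + (60 + 20))*(u + 76) = (I + 80)*(76 + u) = (80 + I)*(76 + u) = (76 + u)*(80 + I))
O(-375, -11) - 1*8132 = (6080 + 76*(-375) + 80*(-11) - 375*(-11)) - 1*8132 = (6080 - 28500 - 880 + 4125) - 8132 = -19175 - 8132 = -27307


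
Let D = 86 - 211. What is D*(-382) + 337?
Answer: 48087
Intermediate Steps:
D = -125
D*(-382) + 337 = -125*(-382) + 337 = 47750 + 337 = 48087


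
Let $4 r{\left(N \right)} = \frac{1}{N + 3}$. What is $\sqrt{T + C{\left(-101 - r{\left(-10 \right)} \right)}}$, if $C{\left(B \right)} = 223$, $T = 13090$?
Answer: $\sqrt{13313} \approx 115.38$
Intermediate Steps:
$r{\left(N \right)} = \frac{1}{4 \left(3 + N\right)}$ ($r{\left(N \right)} = \frac{1}{4 \left(N + 3\right)} = \frac{1}{4 \left(3 + N\right)}$)
$\sqrt{T + C{\left(-101 - r{\left(-10 \right)} \right)}} = \sqrt{13090 + 223} = \sqrt{13313}$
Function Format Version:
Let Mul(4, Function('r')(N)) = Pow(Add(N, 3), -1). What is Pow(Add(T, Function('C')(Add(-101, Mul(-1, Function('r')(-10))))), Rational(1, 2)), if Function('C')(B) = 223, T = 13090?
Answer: Pow(13313, Rational(1, 2)) ≈ 115.38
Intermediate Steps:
Function('r')(N) = Mul(Rational(1, 4), Pow(Add(3, N), -1)) (Function('r')(N) = Mul(Rational(1, 4), Pow(Add(N, 3), -1)) = Mul(Rational(1, 4), Pow(Add(3, N), -1)))
Pow(Add(T, Function('C')(Add(-101, Mul(-1, Function('r')(-10))))), Rational(1, 2)) = Pow(Add(13090, 223), Rational(1, 2)) = Pow(13313, Rational(1, 2))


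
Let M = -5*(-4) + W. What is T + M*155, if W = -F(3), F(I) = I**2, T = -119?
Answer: 1586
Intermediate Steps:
W = -9 (W = -1*3**2 = -1*9 = -9)
M = 11 (M = -5*(-4) - 9 = 20 - 9 = 11)
T + M*155 = -119 + 11*155 = -119 + 1705 = 1586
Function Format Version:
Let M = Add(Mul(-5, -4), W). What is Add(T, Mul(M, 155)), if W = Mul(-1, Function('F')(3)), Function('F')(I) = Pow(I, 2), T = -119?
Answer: 1586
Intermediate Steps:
W = -9 (W = Mul(-1, Pow(3, 2)) = Mul(-1, 9) = -9)
M = 11 (M = Add(Mul(-5, -4), -9) = Add(20, -9) = 11)
Add(T, Mul(M, 155)) = Add(-119, Mul(11, 155)) = Add(-119, 1705) = 1586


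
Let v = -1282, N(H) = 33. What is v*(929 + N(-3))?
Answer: -1233284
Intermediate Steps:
v*(929 + N(-3)) = -1282*(929 + 33) = -1282*962 = -1233284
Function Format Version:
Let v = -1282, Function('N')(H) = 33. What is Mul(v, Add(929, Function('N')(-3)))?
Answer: -1233284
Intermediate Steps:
Mul(v, Add(929, Function('N')(-3))) = Mul(-1282, Add(929, 33)) = Mul(-1282, 962) = -1233284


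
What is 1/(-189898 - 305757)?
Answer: -1/495655 ≈ -2.0175e-6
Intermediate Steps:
1/(-189898 - 305757) = 1/(-495655) = -1/495655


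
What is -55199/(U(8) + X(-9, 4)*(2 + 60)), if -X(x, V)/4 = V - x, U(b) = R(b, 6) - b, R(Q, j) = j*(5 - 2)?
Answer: 55199/3214 ≈ 17.175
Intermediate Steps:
R(Q, j) = 3*j (R(Q, j) = j*3 = 3*j)
U(b) = 18 - b (U(b) = 3*6 - b = 18 - b)
X(x, V) = -4*V + 4*x (X(x, V) = -4*(V - x) = -4*V + 4*x)
-55199/(U(8) + X(-9, 4)*(2 + 60)) = -55199/((18 - 1*8) + (-4*4 + 4*(-9))*(2 + 60)) = -55199/((18 - 8) + (-16 - 36)*62) = -55199/(10 - 52*62) = -55199/(10 - 3224) = -55199/(-3214) = -55199*(-1/3214) = 55199/3214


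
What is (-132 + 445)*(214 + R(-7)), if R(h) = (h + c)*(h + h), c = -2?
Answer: 106420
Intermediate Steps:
R(h) = 2*h*(-2 + h) (R(h) = (h - 2)*(h + h) = (-2 + h)*(2*h) = 2*h*(-2 + h))
(-132 + 445)*(214 + R(-7)) = (-132 + 445)*(214 + 2*(-7)*(-2 - 7)) = 313*(214 + 2*(-7)*(-9)) = 313*(214 + 126) = 313*340 = 106420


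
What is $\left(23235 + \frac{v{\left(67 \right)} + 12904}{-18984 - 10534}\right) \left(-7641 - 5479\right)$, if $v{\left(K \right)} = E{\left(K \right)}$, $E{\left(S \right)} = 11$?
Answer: $- \frac{4499096066400}{14759} \approx -3.0484 \cdot 10^{8}$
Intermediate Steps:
$v{\left(K \right)} = 11$
$\left(23235 + \frac{v{\left(67 \right)} + 12904}{-18984 - 10534}\right) \left(-7641 - 5479\right) = \left(23235 + \frac{11 + 12904}{-18984 - 10534}\right) \left(-7641 - 5479\right) = \left(23235 + \frac{12915}{-29518}\right) \left(-13120\right) = \left(23235 + 12915 \left(- \frac{1}{29518}\right)\right) \left(-13120\right) = \left(23235 - \frac{12915}{29518}\right) \left(-13120\right) = \frac{685837815}{29518} \left(-13120\right) = - \frac{4499096066400}{14759}$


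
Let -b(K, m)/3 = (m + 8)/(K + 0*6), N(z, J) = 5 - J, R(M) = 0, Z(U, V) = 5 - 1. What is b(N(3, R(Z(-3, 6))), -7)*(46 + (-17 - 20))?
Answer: -27/5 ≈ -5.4000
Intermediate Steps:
Z(U, V) = 4
b(K, m) = -3*(8 + m)/K (b(K, m) = -3*(m + 8)/(K + 0*6) = -3*(8 + m)/(K + 0) = -3*(8 + m)/K)
b(N(3, R(Z(-3, 6))), -7)*(46 + (-17 - 20)) = (3*(-8 - 1*(-7))/(5 - 1*0))*(46 + (-17 - 20)) = (3*(-8 + 7)/(5 + 0))*(46 - 37) = (3*(-1)/5)*9 = (3*(1/5)*(-1))*9 = -3/5*9 = -27/5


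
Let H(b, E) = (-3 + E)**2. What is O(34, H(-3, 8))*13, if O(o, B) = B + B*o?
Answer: 11375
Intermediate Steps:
O(34, H(-3, 8))*13 = ((-3 + 8)**2*(1 + 34))*13 = (5**2*35)*13 = (25*35)*13 = 875*13 = 11375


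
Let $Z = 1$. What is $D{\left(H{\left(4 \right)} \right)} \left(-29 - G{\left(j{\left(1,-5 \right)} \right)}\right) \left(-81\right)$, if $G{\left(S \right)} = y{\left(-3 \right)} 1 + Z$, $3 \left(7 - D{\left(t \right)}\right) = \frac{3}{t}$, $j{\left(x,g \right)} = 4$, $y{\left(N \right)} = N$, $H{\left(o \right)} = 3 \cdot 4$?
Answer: $\frac{60507}{4} \approx 15127.0$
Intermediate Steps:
$H{\left(o \right)} = 12$
$D{\left(t \right)} = 7 - \frac{1}{t}$ ($D{\left(t \right)} = 7 - \frac{3 \frac{1}{t}}{3} = 7 - \frac{1}{t}$)
$G{\left(S \right)} = -2$ ($G{\left(S \right)} = \left(-3\right) 1 + 1 = -3 + 1 = -2$)
$D{\left(H{\left(4 \right)} \right)} \left(-29 - G{\left(j{\left(1,-5 \right)} \right)}\right) \left(-81\right) = \left(7 - \frac{1}{12}\right) \left(-29 - -2\right) \left(-81\right) = \left(7 - \frac{1}{12}\right) \left(-29 + 2\right) \left(-81\right) = \left(7 - \frac{1}{12}\right) \left(-27\right) \left(-81\right) = \frac{83}{12} \left(-27\right) \left(-81\right) = \left(- \frac{747}{4}\right) \left(-81\right) = \frac{60507}{4}$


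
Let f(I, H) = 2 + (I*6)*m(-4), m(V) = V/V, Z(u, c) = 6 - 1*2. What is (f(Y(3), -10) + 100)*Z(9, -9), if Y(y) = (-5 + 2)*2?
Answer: 264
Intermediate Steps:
Z(u, c) = 4 (Z(u, c) = 6 - 2 = 4)
m(V) = 1
Y(y) = -6 (Y(y) = -3*2 = -6)
f(I, H) = 2 + 6*I (f(I, H) = 2 + (I*6)*1 = 2 + (6*I)*1 = 2 + 6*I)
(f(Y(3), -10) + 100)*Z(9, -9) = ((2 + 6*(-6)) + 100)*4 = ((2 - 36) + 100)*4 = (-34 + 100)*4 = 66*4 = 264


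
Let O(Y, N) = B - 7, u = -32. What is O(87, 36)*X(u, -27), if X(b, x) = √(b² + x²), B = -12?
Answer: -19*√1753 ≈ -795.51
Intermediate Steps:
O(Y, N) = -19 (O(Y, N) = -12 - 7 = -19)
O(87, 36)*X(u, -27) = -19*√((-32)² + (-27)²) = -19*√(1024 + 729) = -19*√1753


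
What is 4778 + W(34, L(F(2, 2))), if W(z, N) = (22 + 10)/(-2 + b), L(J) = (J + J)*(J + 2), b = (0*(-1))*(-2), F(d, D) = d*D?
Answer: 4762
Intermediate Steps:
F(d, D) = D*d
b = 0 (b = 0*(-2) = 0)
L(J) = 2*J*(2 + J) (L(J) = (2*J)*(2 + J) = 2*J*(2 + J))
W(z, N) = -16 (W(z, N) = (22 + 10)/(-2 + 0) = 32/(-2) = 32*(-½) = -16)
4778 + W(34, L(F(2, 2))) = 4778 - 16 = 4762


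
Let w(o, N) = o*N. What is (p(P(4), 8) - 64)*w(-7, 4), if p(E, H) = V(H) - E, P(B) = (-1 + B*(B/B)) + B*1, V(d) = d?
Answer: 1764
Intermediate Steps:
P(B) = -1 + 2*B (P(B) = (-1 + B*1) + B = (-1 + B) + B = -1 + 2*B)
p(E, H) = H - E
w(o, N) = N*o
(p(P(4), 8) - 64)*w(-7, 4) = ((8 - (-1 + 2*4)) - 64)*(4*(-7)) = ((8 - (-1 + 8)) - 64)*(-28) = ((8 - 1*7) - 64)*(-28) = ((8 - 7) - 64)*(-28) = (1 - 64)*(-28) = -63*(-28) = 1764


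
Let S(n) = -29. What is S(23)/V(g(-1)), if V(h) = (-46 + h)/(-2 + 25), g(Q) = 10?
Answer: 667/36 ≈ 18.528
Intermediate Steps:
V(h) = -2 + h/23 (V(h) = (-46 + h)/23 = (-46 + h)*(1/23) = -2 + h/23)
S(23)/V(g(-1)) = -29/(-2 + (1/23)*10) = -29/(-2 + 10/23) = -29/(-36/23) = -29*(-23/36) = 667/36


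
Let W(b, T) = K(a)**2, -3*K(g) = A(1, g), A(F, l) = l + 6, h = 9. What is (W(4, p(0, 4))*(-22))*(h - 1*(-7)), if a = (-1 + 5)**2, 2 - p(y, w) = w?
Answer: -170368/9 ≈ -18930.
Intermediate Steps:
p(y, w) = 2 - w
A(F, l) = 6 + l
a = 16 (a = 4**2 = 16)
K(g) = -2 - g/3 (K(g) = -(6 + g)/3 = -2 - g/3)
W(b, T) = 484/9 (W(b, T) = (-2 - 1/3*16)**2 = (-2 - 16/3)**2 = (-22/3)**2 = 484/9)
(W(4, p(0, 4))*(-22))*(h - 1*(-7)) = ((484/9)*(-22))*(9 - 1*(-7)) = -10648*(9 + 7)/9 = -10648/9*16 = -170368/9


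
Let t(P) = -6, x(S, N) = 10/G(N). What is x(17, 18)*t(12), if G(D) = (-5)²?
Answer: -12/5 ≈ -2.4000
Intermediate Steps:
G(D) = 25
x(S, N) = ⅖ (x(S, N) = 10/25 = 10*(1/25) = ⅖)
x(17, 18)*t(12) = (⅖)*(-6) = -12/5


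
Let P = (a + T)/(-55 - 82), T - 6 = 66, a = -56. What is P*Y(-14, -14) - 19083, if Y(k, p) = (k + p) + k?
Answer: -2613699/137 ≈ -19078.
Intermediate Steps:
T = 72 (T = 6 + 66 = 72)
P = -16/137 (P = (-56 + 72)/(-55 - 82) = 16/(-137) = 16*(-1/137) = -16/137 ≈ -0.11679)
Y(k, p) = p + 2*k
P*Y(-14, -14) - 19083 = -16*(-14 + 2*(-14))/137 - 19083 = -16*(-14 - 28)/137 - 19083 = -16/137*(-42) - 19083 = 672/137 - 19083 = -2613699/137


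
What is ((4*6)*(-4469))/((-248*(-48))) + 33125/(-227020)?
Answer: -51549119/5630096 ≈ -9.1560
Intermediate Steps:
((4*6)*(-4469))/((-248*(-48))) + 33125/(-227020) = (24*(-4469))/11904 + 33125*(-1/227020) = -107256*1/11904 - 6625/45404 = -4469/496 - 6625/45404 = -51549119/5630096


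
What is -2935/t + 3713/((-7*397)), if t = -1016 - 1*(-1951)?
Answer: -2325604/519673 ≈ -4.4751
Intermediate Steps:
t = 935 (t = -1016 + 1951 = 935)
-2935/t + 3713/((-7*397)) = -2935/935 + 3713/((-7*397)) = -2935*1/935 + 3713/(-2779) = -587/187 + 3713*(-1/2779) = -587/187 - 3713/2779 = -2325604/519673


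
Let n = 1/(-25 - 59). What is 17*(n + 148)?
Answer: 211327/84 ≈ 2515.8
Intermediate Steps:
n = -1/84 (n = 1/(-84) = -1/84 ≈ -0.011905)
17*(n + 148) = 17*(-1/84 + 148) = 17*(12431/84) = 211327/84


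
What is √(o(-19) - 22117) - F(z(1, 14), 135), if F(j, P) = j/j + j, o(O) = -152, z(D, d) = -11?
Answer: 10 + I*√22269 ≈ 10.0 + 149.23*I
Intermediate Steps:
F(j, P) = 1 + j
√(o(-19) - 22117) - F(z(1, 14), 135) = √(-152 - 22117) - (1 - 11) = √(-22269) - 1*(-10) = I*√22269 + 10 = 10 + I*√22269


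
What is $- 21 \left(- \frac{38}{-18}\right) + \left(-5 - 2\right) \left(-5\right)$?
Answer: $- \frac{28}{3} \approx -9.3333$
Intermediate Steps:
$- 21 \left(- \frac{38}{-18}\right) + \left(-5 - 2\right) \left(-5\right) = - 21 \left(\left(-38\right) \left(- \frac{1}{18}\right)\right) - -35 = \left(-21\right) \frac{19}{9} + 35 = - \frac{133}{3} + 35 = - \frac{28}{3}$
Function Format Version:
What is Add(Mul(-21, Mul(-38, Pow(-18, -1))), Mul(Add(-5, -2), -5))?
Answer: Rational(-28, 3) ≈ -9.3333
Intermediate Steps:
Add(Mul(-21, Mul(-38, Pow(-18, -1))), Mul(Add(-5, -2), -5)) = Add(Mul(-21, Mul(-38, Rational(-1, 18))), Mul(-7, -5)) = Add(Mul(-21, Rational(19, 9)), 35) = Add(Rational(-133, 3), 35) = Rational(-28, 3)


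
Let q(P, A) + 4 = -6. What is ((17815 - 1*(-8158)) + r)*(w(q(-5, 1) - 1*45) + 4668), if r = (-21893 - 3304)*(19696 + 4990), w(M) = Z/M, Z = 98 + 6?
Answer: -159624299103484/55 ≈ -2.9023e+12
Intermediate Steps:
q(P, A) = -10 (q(P, A) = -4 - 6 = -10)
Z = 104
w(M) = 104/M
r = -622013142 (r = -25197*24686 = -622013142)
((17815 - 1*(-8158)) + r)*(w(q(-5, 1) - 1*45) + 4668) = ((17815 - 1*(-8158)) - 622013142)*(104/(-10 - 1*45) + 4668) = ((17815 + 8158) - 622013142)*(104/(-10 - 45) + 4668) = (25973 - 622013142)*(104/(-55) + 4668) = -621987169*(104*(-1/55) + 4668) = -621987169*(-104/55 + 4668) = -621987169*256636/55 = -159624299103484/55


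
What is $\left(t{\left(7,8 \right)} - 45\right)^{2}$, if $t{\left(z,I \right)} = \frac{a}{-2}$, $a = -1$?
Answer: $\frac{7921}{4} \approx 1980.3$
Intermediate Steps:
$t{\left(z,I \right)} = \frac{1}{2}$ ($t{\left(z,I \right)} = - \frac{1}{-2} = \left(-1\right) \left(- \frac{1}{2}\right) = \frac{1}{2}$)
$\left(t{\left(7,8 \right)} - 45\right)^{2} = \left(\frac{1}{2} - 45\right)^{2} = \left(- \frac{89}{2}\right)^{2} = \frac{7921}{4}$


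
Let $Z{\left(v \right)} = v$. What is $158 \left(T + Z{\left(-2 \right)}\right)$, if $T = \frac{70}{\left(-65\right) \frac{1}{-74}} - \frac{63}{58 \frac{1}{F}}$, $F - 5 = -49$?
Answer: $\frac{7474664}{377} \approx 19827.0$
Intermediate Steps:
$F = -44$ ($F = 5 - 49 = -44$)
$T = \frac{48062}{377}$ ($T = \frac{70}{\left(-65\right) \frac{1}{-74}} - \frac{63}{58 \frac{1}{-44}} = \frac{70}{\left(-65\right) \left(- \frac{1}{74}\right)} - \frac{63}{58 \left(- \frac{1}{44}\right)} = \frac{70}{\frac{65}{74}} - \frac{63}{- \frac{29}{22}} = 70 \cdot \frac{74}{65} - - \frac{1386}{29} = \frac{1036}{13} + \frac{1386}{29} = \frac{48062}{377} \approx 127.49$)
$158 \left(T + Z{\left(-2 \right)}\right) = 158 \left(\frac{48062}{377} - 2\right) = 158 \cdot \frac{47308}{377} = \frac{7474664}{377}$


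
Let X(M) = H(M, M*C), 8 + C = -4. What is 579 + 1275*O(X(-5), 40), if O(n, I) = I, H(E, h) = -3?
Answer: 51579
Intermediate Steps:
C = -12 (C = -8 - 4 = -12)
X(M) = -3
579 + 1275*O(X(-5), 40) = 579 + 1275*40 = 579 + 51000 = 51579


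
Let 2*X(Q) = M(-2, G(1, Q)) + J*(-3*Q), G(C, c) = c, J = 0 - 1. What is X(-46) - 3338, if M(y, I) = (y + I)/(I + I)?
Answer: -78355/23 ≈ -3406.7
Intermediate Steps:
J = -1
M(y, I) = (I + y)/(2*I) (M(y, I) = (I + y)/((2*I)) = (I + y)*(1/(2*I)) = (I + y)/(2*I))
X(Q) = 3*Q/2 + (-2 + Q)/(4*Q) (X(Q) = ((Q - 2)/(2*Q) - (-3)*Q)/2 = ((-2 + Q)/(2*Q) + 3*Q)/2 = (3*Q + (-2 + Q)/(2*Q))/2 = 3*Q/2 + (-2 + Q)/(4*Q))
X(-46) - 3338 = (¼)*(-2 - 46 + 6*(-46)²)/(-46) - 3338 = (¼)*(-1/46)*(-2 - 46 + 6*2116) - 3338 = (¼)*(-1/46)*(-2 - 46 + 12696) - 3338 = (¼)*(-1/46)*12648 - 3338 = -1581/23 - 3338 = -78355/23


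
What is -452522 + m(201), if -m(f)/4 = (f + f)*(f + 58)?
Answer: -868994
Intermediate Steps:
m(f) = -8*f*(58 + f) (m(f) = -4*(f + f)*(f + 58) = -4*2*f*(58 + f) = -8*f*(58 + f))
-452522 + m(201) = -452522 - 8*201*(58 + 201) = -452522 - 8*201*259 = -452522 - 416472 = -868994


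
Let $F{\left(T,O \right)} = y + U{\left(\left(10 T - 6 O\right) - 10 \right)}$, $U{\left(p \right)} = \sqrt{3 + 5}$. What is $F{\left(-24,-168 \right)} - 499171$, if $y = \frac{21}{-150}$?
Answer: $- \frac{24958557}{50} + 2 \sqrt{2} \approx -4.9917 \cdot 10^{5}$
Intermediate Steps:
$U{\left(p \right)} = 2 \sqrt{2}$ ($U{\left(p \right)} = \sqrt{8} = 2 \sqrt{2}$)
$y = - \frac{7}{50}$ ($y = 21 \left(- \frac{1}{150}\right) = - \frac{7}{50} \approx -0.14$)
$F{\left(T,O \right)} = - \frac{7}{50} + 2 \sqrt{2}$
$F{\left(-24,-168 \right)} - 499171 = \left(- \frac{7}{50} + 2 \sqrt{2}\right) - 499171 = - \frac{24958557}{50} + 2 \sqrt{2}$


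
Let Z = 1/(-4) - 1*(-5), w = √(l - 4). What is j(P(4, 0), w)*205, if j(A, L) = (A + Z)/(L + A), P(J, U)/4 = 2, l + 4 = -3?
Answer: 1394/5 - 697*I*√11/20 ≈ 278.8 - 115.58*I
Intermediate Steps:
l = -7 (l = -4 - 3 = -7)
P(J, U) = 8 (P(J, U) = 4*2 = 8)
w = I*√11 (w = √(-7 - 4) = √(-11) = I*√11 ≈ 3.3166*I)
Z = 19/4 (Z = -¼ + 5 = 19/4 ≈ 4.7500)
j(A, L) = (19/4 + A)/(A + L) (j(A, L) = (A + 19/4)/(L + A) = (19/4 + A)/(A + L))
j(P(4, 0), w)*205 = ((19/4 + 8)/(8 + I*√11))*205 = ((51/4)/(8 + I*√11))*205 = (51/(4*(8 + I*√11)))*205 = 10455/(4*(8 + I*√11))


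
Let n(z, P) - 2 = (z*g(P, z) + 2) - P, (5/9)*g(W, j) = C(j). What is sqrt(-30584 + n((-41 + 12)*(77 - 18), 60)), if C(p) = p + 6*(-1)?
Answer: 7*sqrt(2682335)/5 ≈ 2292.9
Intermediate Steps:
C(p) = -6 + p (C(p) = p - 6 = -6 + p)
g(W, j) = -54/5 + 9*j/5 (g(W, j) = 9*(-6 + j)/5 = -54/5 + 9*j/5)
n(z, P) = 4 - P + z*(-54/5 + 9*z/5) (n(z, P) = 2 + ((z*(-54/5 + 9*z/5) + 2) - P) = 2 + ((2 + z*(-54/5 + 9*z/5)) - P) = 2 + (2 - P + z*(-54/5 + 9*z/5)) = 4 - P + z*(-54/5 + 9*z/5))
sqrt(-30584 + n((-41 + 12)*(77 - 18), 60)) = sqrt(-30584 + (4 - 1*60 + 9*((-41 + 12)*(77 - 18))*(-6 + (-41 + 12)*(77 - 18))/5)) = sqrt(-30584 + (4 - 60 + 9*(-29*59)*(-6 - 29*59)/5)) = sqrt(-30584 + (4 - 60 + (9/5)*(-1711)*(-6 - 1711))) = sqrt(-30584 + (4 - 60 + (9/5)*(-1711)*(-1717))) = sqrt(-30584 + (4 - 60 + 26440083/5)) = sqrt(-30584 + 26439803/5) = sqrt(26286883/5) = 7*sqrt(2682335)/5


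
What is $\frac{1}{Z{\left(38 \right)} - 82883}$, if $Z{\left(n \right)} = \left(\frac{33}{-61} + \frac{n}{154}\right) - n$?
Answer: $- \frac{4697}{389481319} \approx -1.206 \cdot 10^{-5}$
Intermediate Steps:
$Z{\left(n \right)} = - \frac{33}{61} - \frac{153 n}{154}$ ($Z{\left(n \right)} = \left(33 \left(- \frac{1}{61}\right) + n \frac{1}{154}\right) - n = \left(- \frac{33}{61} + \frac{n}{154}\right) - n = - \frac{33}{61} - \frac{153 n}{154}$)
$\frac{1}{Z{\left(38 \right)} - 82883} = \frac{1}{\left(- \frac{33}{61} - \frac{2907}{77}\right) - 82883} = \frac{1}{- \frac{179868}{4697} - 82883} = \frac{1}{- \frac{389481319}{4697}} = - \frac{4697}{389481319}$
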